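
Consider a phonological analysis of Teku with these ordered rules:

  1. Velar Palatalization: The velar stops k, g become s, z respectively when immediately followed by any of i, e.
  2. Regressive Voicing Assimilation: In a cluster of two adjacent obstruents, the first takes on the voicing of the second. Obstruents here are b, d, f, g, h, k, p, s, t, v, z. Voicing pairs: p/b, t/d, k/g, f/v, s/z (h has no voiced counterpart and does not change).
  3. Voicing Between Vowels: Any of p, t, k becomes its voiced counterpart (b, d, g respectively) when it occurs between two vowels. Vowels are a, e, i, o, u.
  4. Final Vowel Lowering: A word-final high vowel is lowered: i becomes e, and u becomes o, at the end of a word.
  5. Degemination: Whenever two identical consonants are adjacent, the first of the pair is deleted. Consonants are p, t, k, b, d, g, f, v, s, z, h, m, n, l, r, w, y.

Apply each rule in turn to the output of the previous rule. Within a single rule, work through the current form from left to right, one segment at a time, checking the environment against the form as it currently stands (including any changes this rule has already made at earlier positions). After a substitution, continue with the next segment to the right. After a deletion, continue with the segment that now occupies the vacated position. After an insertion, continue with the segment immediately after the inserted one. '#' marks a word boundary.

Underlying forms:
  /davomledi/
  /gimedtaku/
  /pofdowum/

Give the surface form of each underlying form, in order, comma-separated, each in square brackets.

/davomledi/:
  1 Velar Palatalization: no change — [davomledi]
  2 Regressive Voicing Assimilation: no change — [davomledi]
  3 Voicing Between Vowels: no change — [davomledi]
  4 Final Vowel Lowering: [davomledi] → [davomlede]
  5 Degemination: no change — [davomlede]
/gimedtaku/:
  1 Velar Palatalization: [gimedtaku] → [zimedtaku]
  2 Regressive Voicing Assimilation: [zimedtaku] → [zimettaku]
  3 Voicing Between Vowels: [zimettaku] → [zimettagu]
  4 Final Vowel Lowering: [zimettagu] → [zimettago]
  5 Degemination: [zimettago] → [zimetago]
/pofdowum/:
  1 Velar Palatalization: no change — [pofdowum]
  2 Regressive Voicing Assimilation: [pofdowum] → [povdowum]
  3 Voicing Between Vowels: no change — [povdowum]
  4 Final Vowel Lowering: no change — [povdowum]
  5 Degemination: no change — [povdowum]

[davomlede], [zimetago], [povdowum]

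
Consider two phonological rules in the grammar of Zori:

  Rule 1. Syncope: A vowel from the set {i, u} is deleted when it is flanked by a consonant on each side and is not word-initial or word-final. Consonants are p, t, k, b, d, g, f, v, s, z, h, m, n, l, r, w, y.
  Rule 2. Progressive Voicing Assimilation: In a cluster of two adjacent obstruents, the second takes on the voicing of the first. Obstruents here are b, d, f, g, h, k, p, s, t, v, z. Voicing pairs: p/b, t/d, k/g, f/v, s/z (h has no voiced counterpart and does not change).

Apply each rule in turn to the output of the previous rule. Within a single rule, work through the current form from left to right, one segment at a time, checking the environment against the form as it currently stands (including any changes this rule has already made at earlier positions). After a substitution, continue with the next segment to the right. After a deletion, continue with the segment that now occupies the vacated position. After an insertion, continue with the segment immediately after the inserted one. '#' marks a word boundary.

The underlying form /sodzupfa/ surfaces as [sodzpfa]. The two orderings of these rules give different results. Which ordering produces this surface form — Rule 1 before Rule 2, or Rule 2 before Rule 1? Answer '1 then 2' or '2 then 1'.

Order 1 then 2:
  1 Syncope: [sodzupfa] → [sodzpfa]
  2 Progressive Voicing Assimilation: [sodzpfa] → [sodzbva]
  result: [sodzbva]
Order 2 then 1:
  2 Progressive Voicing Assimilation: no change — [sodzupfa]
  1 Syncope: [sodzupfa] → [sodzpfa]
  result: [sodzpfa]

2 then 1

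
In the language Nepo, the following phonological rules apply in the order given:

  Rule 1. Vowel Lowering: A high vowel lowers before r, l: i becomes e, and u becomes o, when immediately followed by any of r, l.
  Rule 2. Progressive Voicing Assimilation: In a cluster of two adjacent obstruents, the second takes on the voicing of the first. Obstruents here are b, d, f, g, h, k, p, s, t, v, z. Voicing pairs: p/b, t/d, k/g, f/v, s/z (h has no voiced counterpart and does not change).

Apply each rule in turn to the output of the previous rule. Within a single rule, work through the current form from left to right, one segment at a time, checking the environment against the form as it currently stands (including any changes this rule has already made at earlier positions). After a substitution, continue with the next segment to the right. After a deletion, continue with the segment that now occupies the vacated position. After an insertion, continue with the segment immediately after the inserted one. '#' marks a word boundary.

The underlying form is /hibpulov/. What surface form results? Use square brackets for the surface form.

[hibbolov]

Rule 1 Vowel Lowering: [hibpulov] → [hibpolov]
Rule 2 Progressive Voicing Assimilation: [hibpolov] → [hibbolov]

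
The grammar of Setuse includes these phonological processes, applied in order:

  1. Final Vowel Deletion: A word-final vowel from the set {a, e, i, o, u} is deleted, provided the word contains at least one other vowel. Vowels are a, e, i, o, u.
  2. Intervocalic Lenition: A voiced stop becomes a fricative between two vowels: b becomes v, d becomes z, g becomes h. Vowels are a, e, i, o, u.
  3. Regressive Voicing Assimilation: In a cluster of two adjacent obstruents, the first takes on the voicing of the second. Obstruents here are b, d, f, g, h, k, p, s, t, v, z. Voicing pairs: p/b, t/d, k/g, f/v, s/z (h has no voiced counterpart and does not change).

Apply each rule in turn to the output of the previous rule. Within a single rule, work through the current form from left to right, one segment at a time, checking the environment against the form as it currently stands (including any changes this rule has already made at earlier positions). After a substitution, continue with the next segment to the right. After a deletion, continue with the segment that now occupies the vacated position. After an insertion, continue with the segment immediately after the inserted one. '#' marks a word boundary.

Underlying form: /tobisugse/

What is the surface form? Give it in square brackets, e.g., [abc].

[tovisuks]

1 Final Vowel Deletion: [tobisugse] → [tobisugs]
2 Intervocalic Lenition: [tobisugs] → [tovisugs]
3 Regressive Voicing Assimilation: [tovisugs] → [tovisuks]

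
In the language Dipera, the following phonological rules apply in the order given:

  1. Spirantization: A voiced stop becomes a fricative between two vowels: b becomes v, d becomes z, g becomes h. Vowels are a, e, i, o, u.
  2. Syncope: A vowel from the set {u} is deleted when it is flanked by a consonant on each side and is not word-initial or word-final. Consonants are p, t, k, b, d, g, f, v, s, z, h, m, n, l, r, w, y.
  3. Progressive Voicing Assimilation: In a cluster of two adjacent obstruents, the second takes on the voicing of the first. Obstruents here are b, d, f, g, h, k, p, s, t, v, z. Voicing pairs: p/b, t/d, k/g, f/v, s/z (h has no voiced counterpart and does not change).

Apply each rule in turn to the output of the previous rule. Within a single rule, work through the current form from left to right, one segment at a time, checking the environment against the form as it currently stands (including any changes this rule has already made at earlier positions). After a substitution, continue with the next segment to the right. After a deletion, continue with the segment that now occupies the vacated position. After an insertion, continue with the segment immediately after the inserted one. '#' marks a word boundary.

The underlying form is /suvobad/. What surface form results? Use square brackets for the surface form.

[sfovad]

1 Spirantization: [suvobad] → [suvovad]
2 Syncope: [suvovad] → [svovad]
3 Progressive Voicing Assimilation: [svovad] → [sfovad]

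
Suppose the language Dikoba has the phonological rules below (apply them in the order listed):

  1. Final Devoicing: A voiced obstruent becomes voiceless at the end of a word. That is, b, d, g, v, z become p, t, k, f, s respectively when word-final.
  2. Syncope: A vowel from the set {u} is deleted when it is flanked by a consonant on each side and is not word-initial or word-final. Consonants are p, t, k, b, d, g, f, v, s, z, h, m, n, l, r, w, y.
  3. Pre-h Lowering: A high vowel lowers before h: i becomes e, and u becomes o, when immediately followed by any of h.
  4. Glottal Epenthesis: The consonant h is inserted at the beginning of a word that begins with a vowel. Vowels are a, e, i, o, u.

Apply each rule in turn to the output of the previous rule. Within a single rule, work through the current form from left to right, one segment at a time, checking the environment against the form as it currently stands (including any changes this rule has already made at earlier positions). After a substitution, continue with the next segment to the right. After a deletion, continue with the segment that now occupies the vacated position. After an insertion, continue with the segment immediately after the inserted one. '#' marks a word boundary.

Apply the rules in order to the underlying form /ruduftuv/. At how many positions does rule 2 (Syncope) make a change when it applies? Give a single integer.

3

1 Final Devoicing: [ruduftuv] → [ruduftuf]
2 Syncope: [ruduftuf] → [rdftf]
3 Pre-h Lowering: no change — [rdftf]
4 Glottal Epenthesis: no change — [rdftf]
Rule 2 changed 3 position(s).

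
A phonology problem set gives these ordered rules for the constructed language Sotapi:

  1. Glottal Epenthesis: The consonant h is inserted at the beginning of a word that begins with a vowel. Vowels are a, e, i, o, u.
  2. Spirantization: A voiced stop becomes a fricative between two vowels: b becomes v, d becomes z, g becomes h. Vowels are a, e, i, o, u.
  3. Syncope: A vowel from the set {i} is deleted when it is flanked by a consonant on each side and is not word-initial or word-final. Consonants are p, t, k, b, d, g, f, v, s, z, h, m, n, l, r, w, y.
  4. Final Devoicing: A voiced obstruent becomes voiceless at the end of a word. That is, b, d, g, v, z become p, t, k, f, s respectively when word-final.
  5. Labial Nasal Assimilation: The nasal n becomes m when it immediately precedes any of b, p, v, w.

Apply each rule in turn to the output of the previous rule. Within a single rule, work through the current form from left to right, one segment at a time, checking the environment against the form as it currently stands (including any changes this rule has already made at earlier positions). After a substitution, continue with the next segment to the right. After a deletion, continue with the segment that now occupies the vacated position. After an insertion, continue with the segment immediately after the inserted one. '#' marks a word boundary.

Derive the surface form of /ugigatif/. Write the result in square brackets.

[huhhatf]

1 Glottal Epenthesis: [ugigatif] → [hugigatif]
2 Spirantization: [hugigatif] → [huhihatif]
3 Syncope: [huhihatif] → [huhhatf]
4 Final Devoicing: no change — [huhhatf]
5 Labial Nasal Assimilation: no change — [huhhatf]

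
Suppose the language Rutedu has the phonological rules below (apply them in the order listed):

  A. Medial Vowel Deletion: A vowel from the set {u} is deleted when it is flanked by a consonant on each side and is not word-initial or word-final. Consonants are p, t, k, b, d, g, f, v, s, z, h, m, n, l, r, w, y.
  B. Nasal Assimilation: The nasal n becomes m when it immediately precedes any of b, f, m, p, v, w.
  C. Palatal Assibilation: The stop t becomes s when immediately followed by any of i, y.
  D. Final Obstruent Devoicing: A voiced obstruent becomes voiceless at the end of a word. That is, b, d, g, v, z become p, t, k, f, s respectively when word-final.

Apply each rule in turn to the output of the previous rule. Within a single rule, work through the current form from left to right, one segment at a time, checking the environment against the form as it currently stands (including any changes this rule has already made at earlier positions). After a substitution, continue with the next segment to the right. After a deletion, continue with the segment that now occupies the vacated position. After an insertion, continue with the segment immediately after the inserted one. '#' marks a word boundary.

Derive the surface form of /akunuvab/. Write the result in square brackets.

[akmvap]

A Medial Vowel Deletion: [akunuvab] → [aknvab]
B Nasal Assimilation: [aknvab] → [akmvab]
C Palatal Assibilation: no change — [akmvab]
D Final Obstruent Devoicing: [akmvab] → [akmvap]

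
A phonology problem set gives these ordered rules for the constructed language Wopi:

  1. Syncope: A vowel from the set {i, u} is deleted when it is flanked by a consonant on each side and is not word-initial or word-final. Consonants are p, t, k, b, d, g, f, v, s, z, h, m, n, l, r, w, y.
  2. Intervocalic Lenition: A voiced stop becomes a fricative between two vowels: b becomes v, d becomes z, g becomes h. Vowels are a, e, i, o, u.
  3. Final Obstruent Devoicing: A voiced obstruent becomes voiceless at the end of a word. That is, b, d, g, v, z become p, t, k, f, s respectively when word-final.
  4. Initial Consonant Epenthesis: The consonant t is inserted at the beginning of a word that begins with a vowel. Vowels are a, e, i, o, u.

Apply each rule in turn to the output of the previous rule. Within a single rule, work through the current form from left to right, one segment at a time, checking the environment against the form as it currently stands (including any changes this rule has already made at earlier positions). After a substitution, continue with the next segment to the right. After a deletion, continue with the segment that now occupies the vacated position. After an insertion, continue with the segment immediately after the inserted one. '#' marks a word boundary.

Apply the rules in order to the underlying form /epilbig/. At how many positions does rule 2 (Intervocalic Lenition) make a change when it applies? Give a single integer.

0

1 Syncope: [epilbig] → [eplbg]
2 Intervocalic Lenition: no change — [eplbg]
3 Final Obstruent Devoicing: [eplbg] → [eplbk]
4 Initial Consonant Epenthesis: [eplbk] → [teplbk]
Rule 2 changed 0 position(s).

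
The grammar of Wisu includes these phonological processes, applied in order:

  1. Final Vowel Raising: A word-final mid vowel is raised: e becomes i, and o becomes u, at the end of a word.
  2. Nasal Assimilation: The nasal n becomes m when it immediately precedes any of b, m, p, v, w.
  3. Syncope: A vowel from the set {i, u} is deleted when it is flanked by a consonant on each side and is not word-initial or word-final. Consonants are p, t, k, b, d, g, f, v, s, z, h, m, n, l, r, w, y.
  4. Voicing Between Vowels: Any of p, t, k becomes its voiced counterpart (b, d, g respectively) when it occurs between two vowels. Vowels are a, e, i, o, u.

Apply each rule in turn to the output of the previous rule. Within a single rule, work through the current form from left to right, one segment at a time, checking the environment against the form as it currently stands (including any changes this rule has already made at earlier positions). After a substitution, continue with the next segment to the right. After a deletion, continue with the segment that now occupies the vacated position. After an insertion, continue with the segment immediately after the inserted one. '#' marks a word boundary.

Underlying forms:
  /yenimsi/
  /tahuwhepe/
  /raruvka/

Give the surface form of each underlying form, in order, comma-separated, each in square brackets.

[yenmsi], [tahwhebi], [rarvka]

/yenimsi/:
  1 Final Vowel Raising: no change — [yenimsi]
  2 Nasal Assimilation: no change — [yenimsi]
  3 Syncope: [yenimsi] → [yenmsi]
  4 Voicing Between Vowels: no change — [yenmsi]
/tahuwhepe/:
  1 Final Vowel Raising: [tahuwhepe] → [tahuwhepi]
  2 Nasal Assimilation: no change — [tahuwhepi]
  3 Syncope: [tahuwhepi] → [tahwhepi]
  4 Voicing Between Vowels: [tahwhepi] → [tahwhebi]
/raruvka/:
  1 Final Vowel Raising: no change — [raruvka]
  2 Nasal Assimilation: no change — [raruvka]
  3 Syncope: [raruvka] → [rarvka]
  4 Voicing Between Vowels: no change — [rarvka]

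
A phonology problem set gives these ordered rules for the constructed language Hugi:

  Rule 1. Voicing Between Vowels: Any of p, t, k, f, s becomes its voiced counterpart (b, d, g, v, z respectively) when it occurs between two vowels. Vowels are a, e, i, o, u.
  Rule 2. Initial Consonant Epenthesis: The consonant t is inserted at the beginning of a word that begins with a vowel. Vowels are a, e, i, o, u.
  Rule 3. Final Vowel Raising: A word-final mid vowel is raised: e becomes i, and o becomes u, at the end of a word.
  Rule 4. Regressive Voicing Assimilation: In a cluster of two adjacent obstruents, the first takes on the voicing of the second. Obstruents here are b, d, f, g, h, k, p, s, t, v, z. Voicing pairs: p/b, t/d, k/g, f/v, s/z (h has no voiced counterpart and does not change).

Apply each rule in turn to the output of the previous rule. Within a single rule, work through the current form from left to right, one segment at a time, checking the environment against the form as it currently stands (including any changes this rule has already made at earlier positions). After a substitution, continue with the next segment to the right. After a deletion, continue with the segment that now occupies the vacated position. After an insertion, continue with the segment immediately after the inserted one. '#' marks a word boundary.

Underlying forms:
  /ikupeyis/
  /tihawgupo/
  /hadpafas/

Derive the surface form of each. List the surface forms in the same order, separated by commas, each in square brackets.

/ikupeyis/:
  Rule 1 Voicing Between Vowels: [ikupeyis] → [igubeyis]
  Rule 2 Initial Consonant Epenthesis: [igubeyis] → [tigubeyis]
  Rule 3 Final Vowel Raising: no change — [tigubeyis]
  Rule 4 Regressive Voicing Assimilation: no change — [tigubeyis]
/tihawgupo/:
  Rule 1 Voicing Between Vowels: [tihawgupo] → [tihawgubo]
  Rule 2 Initial Consonant Epenthesis: no change — [tihawgubo]
  Rule 3 Final Vowel Raising: [tihawgubo] → [tihawgubu]
  Rule 4 Regressive Voicing Assimilation: no change — [tihawgubu]
/hadpafas/:
  Rule 1 Voicing Between Vowels: [hadpafas] → [hadpavas]
  Rule 2 Initial Consonant Epenthesis: no change — [hadpavas]
  Rule 3 Final Vowel Raising: no change — [hadpavas]
  Rule 4 Regressive Voicing Assimilation: [hadpavas] → [hatpavas]

[tigubeyis], [tihawgubu], [hatpavas]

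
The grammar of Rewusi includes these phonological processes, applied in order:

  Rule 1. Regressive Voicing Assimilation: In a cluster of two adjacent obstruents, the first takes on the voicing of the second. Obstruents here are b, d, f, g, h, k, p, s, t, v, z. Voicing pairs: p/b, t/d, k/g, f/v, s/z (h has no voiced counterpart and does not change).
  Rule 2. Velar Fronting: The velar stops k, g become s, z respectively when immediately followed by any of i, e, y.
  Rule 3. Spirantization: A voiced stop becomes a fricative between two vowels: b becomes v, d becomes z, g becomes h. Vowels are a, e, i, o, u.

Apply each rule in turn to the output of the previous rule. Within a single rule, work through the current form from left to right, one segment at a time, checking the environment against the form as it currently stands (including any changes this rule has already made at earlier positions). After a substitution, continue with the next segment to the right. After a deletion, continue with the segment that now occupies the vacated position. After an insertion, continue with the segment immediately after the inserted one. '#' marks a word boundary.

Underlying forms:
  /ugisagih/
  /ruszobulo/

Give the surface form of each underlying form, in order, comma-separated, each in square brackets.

/ugisagih/:
  Rule 1 Regressive Voicing Assimilation: no change — [ugisagih]
  Rule 2 Velar Fronting: [ugisagih] → [uzisazih]
  Rule 3 Spirantization: no change — [uzisazih]
/ruszobulo/:
  Rule 1 Regressive Voicing Assimilation: [ruszobulo] → [ruzzobulo]
  Rule 2 Velar Fronting: no change — [ruzzobulo]
  Rule 3 Spirantization: [ruzzobulo] → [ruzzovulo]

[uzisazih], [ruzzovulo]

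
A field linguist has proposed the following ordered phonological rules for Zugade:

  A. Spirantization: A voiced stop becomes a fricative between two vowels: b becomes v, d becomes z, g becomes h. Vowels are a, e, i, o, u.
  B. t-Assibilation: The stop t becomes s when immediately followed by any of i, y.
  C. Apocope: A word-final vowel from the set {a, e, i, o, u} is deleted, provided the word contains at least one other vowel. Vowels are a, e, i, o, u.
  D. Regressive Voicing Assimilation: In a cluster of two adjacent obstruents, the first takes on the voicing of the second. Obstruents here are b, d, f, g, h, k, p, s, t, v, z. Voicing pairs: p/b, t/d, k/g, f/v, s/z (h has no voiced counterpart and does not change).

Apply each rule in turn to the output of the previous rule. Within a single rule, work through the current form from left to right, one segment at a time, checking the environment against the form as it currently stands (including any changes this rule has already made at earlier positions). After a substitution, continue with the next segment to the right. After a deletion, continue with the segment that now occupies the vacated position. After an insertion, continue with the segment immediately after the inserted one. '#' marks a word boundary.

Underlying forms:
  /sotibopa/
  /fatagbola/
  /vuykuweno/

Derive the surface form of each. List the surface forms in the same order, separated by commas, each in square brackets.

/sotibopa/:
  A Spirantization: [sotibopa] → [sotivopa]
  B t-Assibilation: [sotivopa] → [sosivopa]
  C Apocope: [sosivopa] → [sosivop]
  D Regressive Voicing Assimilation: no change — [sosivop]
/fatagbola/:
  A Spirantization: no change — [fatagbola]
  B t-Assibilation: no change — [fatagbola]
  C Apocope: [fatagbola] → [fatagbol]
  D Regressive Voicing Assimilation: no change — [fatagbol]
/vuykuweno/:
  A Spirantization: no change — [vuykuweno]
  B t-Assibilation: no change — [vuykuweno]
  C Apocope: [vuykuweno] → [vuykuwen]
  D Regressive Voicing Assimilation: no change — [vuykuwen]

[sosivop], [fatagbol], [vuykuwen]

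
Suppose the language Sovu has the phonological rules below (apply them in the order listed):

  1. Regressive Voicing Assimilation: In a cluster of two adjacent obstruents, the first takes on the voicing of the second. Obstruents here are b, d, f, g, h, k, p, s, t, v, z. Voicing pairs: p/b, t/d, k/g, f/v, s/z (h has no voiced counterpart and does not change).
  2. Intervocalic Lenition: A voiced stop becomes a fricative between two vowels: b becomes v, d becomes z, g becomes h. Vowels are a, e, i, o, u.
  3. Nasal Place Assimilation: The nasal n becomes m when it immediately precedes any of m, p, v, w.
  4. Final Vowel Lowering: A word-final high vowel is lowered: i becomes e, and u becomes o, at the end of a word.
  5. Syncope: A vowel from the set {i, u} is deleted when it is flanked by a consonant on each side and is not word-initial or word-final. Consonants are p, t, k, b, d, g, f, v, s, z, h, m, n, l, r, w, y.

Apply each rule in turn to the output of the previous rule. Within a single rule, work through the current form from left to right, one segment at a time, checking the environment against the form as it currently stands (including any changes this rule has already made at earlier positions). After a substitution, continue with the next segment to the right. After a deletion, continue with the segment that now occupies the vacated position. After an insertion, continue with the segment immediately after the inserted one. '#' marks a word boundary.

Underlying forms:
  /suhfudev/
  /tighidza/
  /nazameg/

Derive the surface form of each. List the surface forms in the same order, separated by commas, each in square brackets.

[shfzev], [tkhdza], [nazameg]

/suhfudev/:
  1 Regressive Voicing Assimilation: no change — [suhfudev]
  2 Intervocalic Lenition: [suhfudev] → [suhfuzev]
  3 Nasal Place Assimilation: no change — [suhfuzev]
  4 Final Vowel Lowering: no change — [suhfuzev]
  5 Syncope: [suhfuzev] → [shfzev]
/tighidza/:
  1 Regressive Voicing Assimilation: [tighidza] → [tikhidza]
  2 Intervocalic Lenition: no change — [tikhidza]
  3 Nasal Place Assimilation: no change — [tikhidza]
  4 Final Vowel Lowering: no change — [tikhidza]
  5 Syncope: [tikhidza] → [tkhdza]
/nazameg/:
  1 Regressive Voicing Assimilation: no change — [nazameg]
  2 Intervocalic Lenition: no change — [nazameg]
  3 Nasal Place Assimilation: no change — [nazameg]
  4 Final Vowel Lowering: no change — [nazameg]
  5 Syncope: no change — [nazameg]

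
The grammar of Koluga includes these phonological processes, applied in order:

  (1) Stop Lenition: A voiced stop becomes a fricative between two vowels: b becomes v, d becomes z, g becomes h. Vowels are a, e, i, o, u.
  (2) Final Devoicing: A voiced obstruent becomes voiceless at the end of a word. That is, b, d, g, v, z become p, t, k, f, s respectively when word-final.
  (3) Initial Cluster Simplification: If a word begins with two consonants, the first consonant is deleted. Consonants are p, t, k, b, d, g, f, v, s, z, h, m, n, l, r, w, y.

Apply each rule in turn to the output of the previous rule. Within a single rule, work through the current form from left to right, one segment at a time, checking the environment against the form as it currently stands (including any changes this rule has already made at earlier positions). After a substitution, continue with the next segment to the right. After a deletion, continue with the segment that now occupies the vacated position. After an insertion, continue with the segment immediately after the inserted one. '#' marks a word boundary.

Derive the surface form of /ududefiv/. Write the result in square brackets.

[uzuzefif]

(1) Stop Lenition: [ududefiv] → [uzuzefiv]
(2) Final Devoicing: [uzuzefiv] → [uzuzefif]
(3) Initial Cluster Simplification: no change — [uzuzefif]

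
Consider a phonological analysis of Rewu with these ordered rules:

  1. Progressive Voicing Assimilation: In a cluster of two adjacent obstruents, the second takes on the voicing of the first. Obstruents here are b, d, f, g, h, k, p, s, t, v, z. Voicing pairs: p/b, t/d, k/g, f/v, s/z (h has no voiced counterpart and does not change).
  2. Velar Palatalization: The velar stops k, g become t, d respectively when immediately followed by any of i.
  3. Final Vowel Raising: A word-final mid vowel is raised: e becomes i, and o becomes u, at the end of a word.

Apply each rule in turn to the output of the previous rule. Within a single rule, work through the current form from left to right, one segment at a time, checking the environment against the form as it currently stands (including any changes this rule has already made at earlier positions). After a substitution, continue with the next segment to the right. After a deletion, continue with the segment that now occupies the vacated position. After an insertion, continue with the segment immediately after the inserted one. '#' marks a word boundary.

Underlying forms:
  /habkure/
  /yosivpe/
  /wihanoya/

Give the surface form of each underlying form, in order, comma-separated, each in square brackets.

/habkure/:
  1 Progressive Voicing Assimilation: [habkure] → [habgure]
  2 Velar Palatalization: no change — [habgure]
  3 Final Vowel Raising: [habgure] → [habguri]
/yosivpe/:
  1 Progressive Voicing Assimilation: [yosivpe] → [yosivbe]
  2 Velar Palatalization: no change — [yosivbe]
  3 Final Vowel Raising: [yosivbe] → [yosivbi]
/wihanoya/:
  1 Progressive Voicing Assimilation: no change — [wihanoya]
  2 Velar Palatalization: no change — [wihanoya]
  3 Final Vowel Raising: no change — [wihanoya]

[habguri], [yosivbi], [wihanoya]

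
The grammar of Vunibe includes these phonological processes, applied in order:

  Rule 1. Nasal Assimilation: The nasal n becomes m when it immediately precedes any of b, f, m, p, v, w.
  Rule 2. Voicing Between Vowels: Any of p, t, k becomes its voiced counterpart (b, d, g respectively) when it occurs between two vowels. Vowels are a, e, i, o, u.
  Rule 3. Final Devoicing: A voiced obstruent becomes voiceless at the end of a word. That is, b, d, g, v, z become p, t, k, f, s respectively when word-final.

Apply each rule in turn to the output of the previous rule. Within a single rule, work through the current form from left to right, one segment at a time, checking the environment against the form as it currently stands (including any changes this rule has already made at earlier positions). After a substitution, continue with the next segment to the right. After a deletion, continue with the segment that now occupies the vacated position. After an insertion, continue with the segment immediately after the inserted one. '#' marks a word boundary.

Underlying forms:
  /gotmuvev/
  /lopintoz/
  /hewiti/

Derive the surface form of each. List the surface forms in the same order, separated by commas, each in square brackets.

[gotmuvef], [lobintos], [hewidi]

/gotmuvev/:
  Rule 1 Nasal Assimilation: no change — [gotmuvev]
  Rule 2 Voicing Between Vowels: no change — [gotmuvev]
  Rule 3 Final Devoicing: [gotmuvev] → [gotmuvef]
/lopintoz/:
  Rule 1 Nasal Assimilation: no change — [lopintoz]
  Rule 2 Voicing Between Vowels: [lopintoz] → [lobintoz]
  Rule 3 Final Devoicing: [lobintoz] → [lobintos]
/hewiti/:
  Rule 1 Nasal Assimilation: no change — [hewiti]
  Rule 2 Voicing Between Vowels: [hewiti] → [hewidi]
  Rule 3 Final Devoicing: no change — [hewidi]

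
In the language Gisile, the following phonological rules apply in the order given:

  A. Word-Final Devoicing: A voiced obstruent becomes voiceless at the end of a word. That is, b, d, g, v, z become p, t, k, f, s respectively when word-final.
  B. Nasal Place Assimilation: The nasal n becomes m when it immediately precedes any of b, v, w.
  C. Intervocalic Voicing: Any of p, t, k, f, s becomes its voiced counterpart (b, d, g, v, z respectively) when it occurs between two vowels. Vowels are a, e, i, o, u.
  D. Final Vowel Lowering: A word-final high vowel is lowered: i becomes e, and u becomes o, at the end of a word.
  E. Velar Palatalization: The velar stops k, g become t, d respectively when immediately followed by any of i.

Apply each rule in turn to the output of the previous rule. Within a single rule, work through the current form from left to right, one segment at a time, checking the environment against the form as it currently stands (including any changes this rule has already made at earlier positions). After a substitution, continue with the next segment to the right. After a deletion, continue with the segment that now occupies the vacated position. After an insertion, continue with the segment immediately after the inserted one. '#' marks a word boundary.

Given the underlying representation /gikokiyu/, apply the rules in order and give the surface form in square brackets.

A Word-Final Devoicing: no change — [gikokiyu]
B Nasal Place Assimilation: no change — [gikokiyu]
C Intervocalic Voicing: [gikokiyu] → [gigogiyu]
D Final Vowel Lowering: [gigogiyu] → [gigogiyo]
E Velar Palatalization: [gigogiyo] → [digodiyo]

[digodiyo]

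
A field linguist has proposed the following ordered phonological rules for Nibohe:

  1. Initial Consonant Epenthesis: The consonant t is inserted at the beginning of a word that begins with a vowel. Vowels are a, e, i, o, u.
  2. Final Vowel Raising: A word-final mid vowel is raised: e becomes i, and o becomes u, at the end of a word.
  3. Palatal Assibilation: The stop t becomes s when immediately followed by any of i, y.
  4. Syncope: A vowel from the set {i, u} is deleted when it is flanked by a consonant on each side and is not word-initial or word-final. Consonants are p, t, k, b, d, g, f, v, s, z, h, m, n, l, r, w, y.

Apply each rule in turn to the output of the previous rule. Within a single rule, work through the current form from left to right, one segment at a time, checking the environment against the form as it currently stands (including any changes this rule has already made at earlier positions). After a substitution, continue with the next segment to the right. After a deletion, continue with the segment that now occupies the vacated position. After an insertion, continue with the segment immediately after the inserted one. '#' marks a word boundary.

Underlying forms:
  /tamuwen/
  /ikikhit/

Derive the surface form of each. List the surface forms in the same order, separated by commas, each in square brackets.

/tamuwen/:
  1 Initial Consonant Epenthesis: no change — [tamuwen]
  2 Final Vowel Raising: no change — [tamuwen]
  3 Palatal Assibilation: no change — [tamuwen]
  4 Syncope: [tamuwen] → [tamwen]
/ikikhit/:
  1 Initial Consonant Epenthesis: [ikikhit] → [tikikhit]
  2 Final Vowel Raising: no change — [tikikhit]
  3 Palatal Assibilation: [tikikhit] → [sikikhit]
  4 Syncope: [sikikhit] → [skkht]

[tamwen], [skkht]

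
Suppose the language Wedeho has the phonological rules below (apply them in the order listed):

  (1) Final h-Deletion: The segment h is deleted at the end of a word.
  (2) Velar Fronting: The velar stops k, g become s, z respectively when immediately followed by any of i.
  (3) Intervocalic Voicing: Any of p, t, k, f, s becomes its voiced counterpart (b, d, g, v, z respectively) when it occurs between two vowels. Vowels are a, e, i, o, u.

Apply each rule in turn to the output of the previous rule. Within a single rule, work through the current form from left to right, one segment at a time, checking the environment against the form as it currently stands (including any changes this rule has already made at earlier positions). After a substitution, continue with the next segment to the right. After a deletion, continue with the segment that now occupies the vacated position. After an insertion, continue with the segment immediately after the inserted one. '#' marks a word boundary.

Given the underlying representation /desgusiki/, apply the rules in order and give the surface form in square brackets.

[desguzizi]

(1) Final h-Deletion: no change — [desgusiki]
(2) Velar Fronting: [desgusiki] → [desgusisi]
(3) Intervocalic Voicing: [desgusisi] → [desguzizi]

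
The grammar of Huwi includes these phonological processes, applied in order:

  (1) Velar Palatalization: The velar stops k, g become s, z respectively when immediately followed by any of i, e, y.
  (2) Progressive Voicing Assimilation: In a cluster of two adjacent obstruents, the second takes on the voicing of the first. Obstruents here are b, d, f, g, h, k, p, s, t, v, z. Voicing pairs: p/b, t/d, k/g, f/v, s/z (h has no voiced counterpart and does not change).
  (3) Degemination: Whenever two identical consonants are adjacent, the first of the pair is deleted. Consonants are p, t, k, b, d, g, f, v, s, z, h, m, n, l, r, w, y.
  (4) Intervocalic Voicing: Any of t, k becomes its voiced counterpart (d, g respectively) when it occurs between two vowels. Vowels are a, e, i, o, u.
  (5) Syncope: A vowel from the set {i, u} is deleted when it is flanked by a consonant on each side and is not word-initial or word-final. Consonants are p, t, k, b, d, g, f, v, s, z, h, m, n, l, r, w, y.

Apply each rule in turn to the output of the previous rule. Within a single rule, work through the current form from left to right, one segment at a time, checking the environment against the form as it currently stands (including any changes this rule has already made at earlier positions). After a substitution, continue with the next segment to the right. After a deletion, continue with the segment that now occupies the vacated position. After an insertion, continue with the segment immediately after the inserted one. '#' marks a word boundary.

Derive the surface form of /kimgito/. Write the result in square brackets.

(1) Velar Palatalization: [kimgito] → [simzito]
(2) Progressive Voicing Assimilation: no change — [simzito]
(3) Degemination: no change — [simzito]
(4) Intervocalic Voicing: [simzito] → [simzido]
(5) Syncope: [simzido] → [smzdo]

[smzdo]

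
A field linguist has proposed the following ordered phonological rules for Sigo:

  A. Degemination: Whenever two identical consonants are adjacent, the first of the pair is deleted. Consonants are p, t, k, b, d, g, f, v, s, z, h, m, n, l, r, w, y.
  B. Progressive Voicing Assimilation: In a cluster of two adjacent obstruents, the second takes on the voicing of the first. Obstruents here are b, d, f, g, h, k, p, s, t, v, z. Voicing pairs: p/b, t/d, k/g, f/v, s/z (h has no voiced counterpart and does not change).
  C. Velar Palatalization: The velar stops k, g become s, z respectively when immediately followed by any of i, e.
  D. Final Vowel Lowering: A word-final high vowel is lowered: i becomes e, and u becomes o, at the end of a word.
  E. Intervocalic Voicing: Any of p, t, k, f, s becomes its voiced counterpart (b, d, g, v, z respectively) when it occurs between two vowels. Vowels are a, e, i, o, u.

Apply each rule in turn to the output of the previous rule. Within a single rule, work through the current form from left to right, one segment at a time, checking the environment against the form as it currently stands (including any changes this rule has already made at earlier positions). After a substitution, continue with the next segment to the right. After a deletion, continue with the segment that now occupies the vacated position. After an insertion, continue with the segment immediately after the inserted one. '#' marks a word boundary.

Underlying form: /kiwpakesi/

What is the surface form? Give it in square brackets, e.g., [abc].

[siwpazeze]

A Degemination: no change — [kiwpakesi]
B Progressive Voicing Assimilation: no change — [kiwpakesi]
C Velar Palatalization: [kiwpakesi] → [siwpasesi]
D Final Vowel Lowering: [siwpasesi] → [siwpasese]
E Intervocalic Voicing: [siwpasese] → [siwpazeze]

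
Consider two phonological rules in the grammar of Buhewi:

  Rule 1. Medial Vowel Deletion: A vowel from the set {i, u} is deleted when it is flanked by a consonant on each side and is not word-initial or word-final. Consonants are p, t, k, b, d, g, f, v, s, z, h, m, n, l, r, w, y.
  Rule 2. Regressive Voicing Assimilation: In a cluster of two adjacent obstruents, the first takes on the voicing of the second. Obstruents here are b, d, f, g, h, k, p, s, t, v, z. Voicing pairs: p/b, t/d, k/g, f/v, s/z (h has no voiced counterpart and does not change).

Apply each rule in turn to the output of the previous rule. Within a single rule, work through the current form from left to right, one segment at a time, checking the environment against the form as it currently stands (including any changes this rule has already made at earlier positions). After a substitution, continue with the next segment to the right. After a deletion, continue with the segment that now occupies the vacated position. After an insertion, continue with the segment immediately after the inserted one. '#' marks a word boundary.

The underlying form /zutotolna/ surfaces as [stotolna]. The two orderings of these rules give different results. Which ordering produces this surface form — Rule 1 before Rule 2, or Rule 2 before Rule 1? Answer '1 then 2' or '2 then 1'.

1 then 2

Order 1 then 2:
  1 Medial Vowel Deletion: [zutotolna] → [ztotolna]
  2 Regressive Voicing Assimilation: [ztotolna] → [stotolna]
  result: [stotolna]
Order 2 then 1:
  2 Regressive Voicing Assimilation: no change — [zutotolna]
  1 Medial Vowel Deletion: [zutotolna] → [ztotolna]
  result: [ztotolna]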